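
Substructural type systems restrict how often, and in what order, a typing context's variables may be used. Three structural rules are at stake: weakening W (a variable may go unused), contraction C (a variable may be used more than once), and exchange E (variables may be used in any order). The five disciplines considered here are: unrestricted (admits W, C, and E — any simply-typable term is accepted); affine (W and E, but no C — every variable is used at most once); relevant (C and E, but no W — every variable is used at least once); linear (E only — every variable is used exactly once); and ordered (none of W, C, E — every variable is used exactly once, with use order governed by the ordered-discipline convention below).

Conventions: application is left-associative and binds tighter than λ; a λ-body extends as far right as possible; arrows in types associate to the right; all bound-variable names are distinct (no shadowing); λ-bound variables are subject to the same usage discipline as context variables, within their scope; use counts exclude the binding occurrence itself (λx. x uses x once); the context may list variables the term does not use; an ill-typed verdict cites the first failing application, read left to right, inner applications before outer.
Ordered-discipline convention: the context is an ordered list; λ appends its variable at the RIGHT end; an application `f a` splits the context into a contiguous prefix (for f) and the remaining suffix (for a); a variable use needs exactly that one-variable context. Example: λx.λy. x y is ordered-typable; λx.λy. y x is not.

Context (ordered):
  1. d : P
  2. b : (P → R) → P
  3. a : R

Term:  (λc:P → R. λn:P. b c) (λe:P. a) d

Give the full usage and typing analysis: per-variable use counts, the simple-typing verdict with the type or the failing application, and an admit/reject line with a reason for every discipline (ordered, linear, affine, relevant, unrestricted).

use counts: d=1, b=1, a=1, c (bound)=1, n (bound)=0, e (bound)=0
use order (left to right): b, c, a, d
typing: well-typed at P
ordered: ✗, needs weakening: n, e unused
linear: ✗, needs weakening: n, e unused
affine: ✓, d, b, a, c, n, e: no repeats, contraction unneeded
relevant: ✗, needs weakening: n, e unused
unrestricted: ✓, typability at P is all that's needed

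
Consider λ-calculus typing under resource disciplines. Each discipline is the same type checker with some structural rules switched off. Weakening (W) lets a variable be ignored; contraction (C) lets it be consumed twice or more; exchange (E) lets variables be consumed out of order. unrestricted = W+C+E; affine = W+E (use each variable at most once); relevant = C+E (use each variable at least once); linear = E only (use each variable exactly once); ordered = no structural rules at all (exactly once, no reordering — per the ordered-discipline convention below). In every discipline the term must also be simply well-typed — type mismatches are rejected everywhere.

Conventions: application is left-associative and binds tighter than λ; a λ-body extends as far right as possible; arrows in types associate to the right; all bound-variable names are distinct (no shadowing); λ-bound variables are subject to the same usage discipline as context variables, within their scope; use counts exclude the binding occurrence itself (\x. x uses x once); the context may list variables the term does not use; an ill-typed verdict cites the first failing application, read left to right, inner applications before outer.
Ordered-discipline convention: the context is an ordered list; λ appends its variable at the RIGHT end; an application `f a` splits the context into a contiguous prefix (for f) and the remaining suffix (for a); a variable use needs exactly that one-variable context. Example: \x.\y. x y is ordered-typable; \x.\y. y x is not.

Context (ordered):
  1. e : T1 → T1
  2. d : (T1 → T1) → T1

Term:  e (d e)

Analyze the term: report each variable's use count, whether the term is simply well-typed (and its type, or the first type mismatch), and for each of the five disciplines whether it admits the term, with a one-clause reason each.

use counts: e ×2, d ×1
left-to-right use order: e, d, e
typing: ✓ — T1
ordered ✗ (uses contraction: e ×2)
linear ✗ (uses contraction: e ×2)
affine ✗ (uses contraction: e ×2)
relevant ✓ (at least one use each (e, d))
unrestricted ✓ (well-typed at T1; no restrictions here)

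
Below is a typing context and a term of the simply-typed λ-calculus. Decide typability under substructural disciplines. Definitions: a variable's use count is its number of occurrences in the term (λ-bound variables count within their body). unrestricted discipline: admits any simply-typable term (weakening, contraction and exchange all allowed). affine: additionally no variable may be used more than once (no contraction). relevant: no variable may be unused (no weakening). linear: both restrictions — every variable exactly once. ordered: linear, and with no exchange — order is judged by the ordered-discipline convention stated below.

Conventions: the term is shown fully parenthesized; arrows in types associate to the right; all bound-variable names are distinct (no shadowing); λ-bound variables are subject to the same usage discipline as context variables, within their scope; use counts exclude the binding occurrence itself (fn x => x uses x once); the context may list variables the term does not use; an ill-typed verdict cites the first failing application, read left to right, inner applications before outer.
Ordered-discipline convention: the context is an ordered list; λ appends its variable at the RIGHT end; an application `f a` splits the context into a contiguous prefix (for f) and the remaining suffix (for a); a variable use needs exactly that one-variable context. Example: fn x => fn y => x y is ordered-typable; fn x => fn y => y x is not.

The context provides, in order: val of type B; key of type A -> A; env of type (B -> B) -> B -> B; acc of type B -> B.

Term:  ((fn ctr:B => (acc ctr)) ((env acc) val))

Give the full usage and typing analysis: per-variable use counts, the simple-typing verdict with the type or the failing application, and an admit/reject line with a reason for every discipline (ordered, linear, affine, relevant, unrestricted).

use counts: val=1, key=0, env=1, acc=2, ctr (λ-bound)=1
left-to-right use order: acc, ctr, env, acc, val
typing: ✓ — B
ordered: ✗ — repeated use of acc ×2; unused: key — weakening required
linear: ✗ — repeated use of acc ×2; unused: key — weakening required
affine: ✗ — repeated use of acc ×2
relevant: ✗ — unused: key — weakening required
unrestricted: ✓ — well-typed at B; no restrictions here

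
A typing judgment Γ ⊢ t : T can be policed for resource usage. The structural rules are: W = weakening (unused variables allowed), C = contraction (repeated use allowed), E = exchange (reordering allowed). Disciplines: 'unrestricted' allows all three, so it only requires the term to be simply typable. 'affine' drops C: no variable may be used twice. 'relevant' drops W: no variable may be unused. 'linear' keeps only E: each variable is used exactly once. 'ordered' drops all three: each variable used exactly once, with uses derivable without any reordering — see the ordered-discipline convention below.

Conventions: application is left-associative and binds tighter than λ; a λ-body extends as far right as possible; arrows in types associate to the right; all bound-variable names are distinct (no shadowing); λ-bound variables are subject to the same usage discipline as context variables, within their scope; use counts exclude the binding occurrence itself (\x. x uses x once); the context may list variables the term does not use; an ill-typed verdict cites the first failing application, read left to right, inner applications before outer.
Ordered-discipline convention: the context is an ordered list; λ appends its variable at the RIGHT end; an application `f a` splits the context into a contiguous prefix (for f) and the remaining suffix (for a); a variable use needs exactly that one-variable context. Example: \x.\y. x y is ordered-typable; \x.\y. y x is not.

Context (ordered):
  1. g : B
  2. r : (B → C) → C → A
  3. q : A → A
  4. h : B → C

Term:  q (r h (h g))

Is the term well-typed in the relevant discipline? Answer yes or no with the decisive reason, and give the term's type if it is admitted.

yes — g, r, q, h: all used, weakening unneeded; term : A
usage: g: 1, r: 1, q: 1, h: 2
uses in reading order: q, r, h, h, g
typing: well-typed — term : A
across the five disciplines: ordered ✗ · linear ✗ · affine ✗ · relevant ✓ · unrestricted ✓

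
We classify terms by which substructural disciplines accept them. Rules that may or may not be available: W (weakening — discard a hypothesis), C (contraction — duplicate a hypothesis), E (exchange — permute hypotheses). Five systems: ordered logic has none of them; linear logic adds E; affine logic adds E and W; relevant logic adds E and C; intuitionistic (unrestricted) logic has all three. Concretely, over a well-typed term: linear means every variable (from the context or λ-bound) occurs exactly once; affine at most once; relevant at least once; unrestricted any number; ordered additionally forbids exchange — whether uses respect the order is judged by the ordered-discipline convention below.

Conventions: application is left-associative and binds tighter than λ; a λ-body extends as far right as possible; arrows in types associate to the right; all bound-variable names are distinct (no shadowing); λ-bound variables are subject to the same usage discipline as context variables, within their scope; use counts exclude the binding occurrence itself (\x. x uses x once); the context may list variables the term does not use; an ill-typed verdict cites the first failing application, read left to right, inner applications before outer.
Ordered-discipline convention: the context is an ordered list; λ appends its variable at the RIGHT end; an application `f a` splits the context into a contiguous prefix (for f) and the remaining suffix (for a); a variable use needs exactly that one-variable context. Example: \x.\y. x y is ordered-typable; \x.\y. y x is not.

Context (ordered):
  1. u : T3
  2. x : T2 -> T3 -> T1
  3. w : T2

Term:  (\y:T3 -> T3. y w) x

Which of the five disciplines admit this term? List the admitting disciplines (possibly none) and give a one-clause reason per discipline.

admitted in: none
usage: u ×0, x ×1, w ×1, y (λ-bound) ×1
uses in reading order: y, w, x
typing: ill-typed: an application expects T3 but receives T2
ordered: ✗ — the type mismatch rejects it
linear: ✗ — not simply typable
affine: ✗ — fails simple typing
relevant: ✗ — a type mismatch blocks all five
unrestricted: ✗ — the type mismatch rejects it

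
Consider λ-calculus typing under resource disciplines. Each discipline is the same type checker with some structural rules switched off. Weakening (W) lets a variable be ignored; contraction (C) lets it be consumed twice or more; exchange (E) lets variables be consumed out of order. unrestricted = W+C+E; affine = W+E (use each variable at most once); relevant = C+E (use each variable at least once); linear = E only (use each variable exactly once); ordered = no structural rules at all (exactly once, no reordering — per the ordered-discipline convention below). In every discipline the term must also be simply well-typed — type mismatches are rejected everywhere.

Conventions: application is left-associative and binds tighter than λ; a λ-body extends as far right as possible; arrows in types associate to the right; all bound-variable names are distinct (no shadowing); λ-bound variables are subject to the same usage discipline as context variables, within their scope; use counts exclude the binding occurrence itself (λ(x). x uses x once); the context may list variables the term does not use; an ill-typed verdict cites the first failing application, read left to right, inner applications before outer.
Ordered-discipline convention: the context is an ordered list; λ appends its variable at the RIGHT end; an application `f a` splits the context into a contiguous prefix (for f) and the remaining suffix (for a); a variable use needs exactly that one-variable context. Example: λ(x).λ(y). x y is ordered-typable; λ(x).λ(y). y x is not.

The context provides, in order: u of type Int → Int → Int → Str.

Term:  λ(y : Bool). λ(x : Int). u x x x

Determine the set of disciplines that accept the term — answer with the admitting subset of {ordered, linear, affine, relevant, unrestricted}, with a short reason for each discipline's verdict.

admitting disciplines: unrestricted
usage: u ×1; y [bound] ×0; x [bound] ×3
uses in reading order: u, x, x, x
typing: ✓ — Bool → Int → Str
ordered: ✗ — uses contraction: x ×3; y never used (weakening)
linear: ✗ — uses contraction: x ×3; y never used (weakening)
affine: ✗ — uses contraction: x ×3
relevant: ✗ — y never used (weakening)
unrestricted: ✓ — well-typed at Bool → Int → Str; no restrictions here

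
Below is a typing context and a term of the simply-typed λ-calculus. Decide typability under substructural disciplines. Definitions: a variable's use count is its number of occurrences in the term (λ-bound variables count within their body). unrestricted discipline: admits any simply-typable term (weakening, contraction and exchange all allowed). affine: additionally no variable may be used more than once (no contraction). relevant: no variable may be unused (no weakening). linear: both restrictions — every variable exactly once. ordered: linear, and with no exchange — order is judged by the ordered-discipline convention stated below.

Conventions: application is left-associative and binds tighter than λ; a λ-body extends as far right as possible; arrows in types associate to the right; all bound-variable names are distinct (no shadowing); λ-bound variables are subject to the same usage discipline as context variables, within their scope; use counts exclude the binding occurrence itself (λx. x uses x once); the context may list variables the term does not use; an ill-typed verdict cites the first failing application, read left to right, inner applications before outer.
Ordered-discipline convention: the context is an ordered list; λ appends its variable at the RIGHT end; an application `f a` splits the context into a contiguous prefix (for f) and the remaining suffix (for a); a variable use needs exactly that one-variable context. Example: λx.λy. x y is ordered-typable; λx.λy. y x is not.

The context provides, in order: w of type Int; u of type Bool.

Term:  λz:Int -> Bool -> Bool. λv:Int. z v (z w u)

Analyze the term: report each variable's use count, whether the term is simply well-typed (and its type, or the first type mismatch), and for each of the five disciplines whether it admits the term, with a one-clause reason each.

counts: w ×1; u ×1; z [bound] ×2; v [bound] ×1
left-to-right use order: z, v, z, w, u
typing: ✓ — (Int -> Bool -> Bool) -> Int -> Bool
ordered: ✗ — uses contraction: z ×2
linear: ✗ — uses contraction: z ×2
affine: ✗ — uses contraction: z ×2
relevant: ✓ — at least one use each (w, u, z, v)
unrestricted: ✓ — simply typable at (Int -> Bool -> Bool) -> Int -> Bool; W, C, E all held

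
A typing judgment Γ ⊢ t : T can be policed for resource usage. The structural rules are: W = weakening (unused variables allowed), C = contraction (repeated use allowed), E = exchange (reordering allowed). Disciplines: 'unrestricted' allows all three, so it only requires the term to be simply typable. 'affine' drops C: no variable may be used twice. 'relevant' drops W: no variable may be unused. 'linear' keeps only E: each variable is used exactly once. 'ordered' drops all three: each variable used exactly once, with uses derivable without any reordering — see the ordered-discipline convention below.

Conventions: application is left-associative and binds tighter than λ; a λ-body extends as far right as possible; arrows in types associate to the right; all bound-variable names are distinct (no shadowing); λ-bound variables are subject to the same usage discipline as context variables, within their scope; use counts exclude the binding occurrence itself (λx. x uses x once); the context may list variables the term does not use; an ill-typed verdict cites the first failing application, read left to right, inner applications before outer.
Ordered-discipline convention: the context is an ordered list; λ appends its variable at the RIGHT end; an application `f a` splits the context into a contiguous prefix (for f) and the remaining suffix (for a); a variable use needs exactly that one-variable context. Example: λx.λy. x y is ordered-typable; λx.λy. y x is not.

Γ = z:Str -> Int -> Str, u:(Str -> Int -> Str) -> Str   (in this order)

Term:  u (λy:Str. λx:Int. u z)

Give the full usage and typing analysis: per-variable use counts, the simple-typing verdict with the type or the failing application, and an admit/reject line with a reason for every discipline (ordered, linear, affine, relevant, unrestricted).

variable uses: z=1; u=2; y [bound]=0; x [bound]=0
left-to-right use order: u, u, z
typing: well-typed at Str
ordered: ✗, u ×2 used more than once (contraction); unused: y, x — weakening required
linear: ✗, u ×2 used more than once (contraction); unused: y, x — weakening required
affine: ✗, u ×2 used more than once (contraction)
relevant: ✗, unused: y, x — weakening required
unrestricted: ✓, type-checks (Str) and nothing is barred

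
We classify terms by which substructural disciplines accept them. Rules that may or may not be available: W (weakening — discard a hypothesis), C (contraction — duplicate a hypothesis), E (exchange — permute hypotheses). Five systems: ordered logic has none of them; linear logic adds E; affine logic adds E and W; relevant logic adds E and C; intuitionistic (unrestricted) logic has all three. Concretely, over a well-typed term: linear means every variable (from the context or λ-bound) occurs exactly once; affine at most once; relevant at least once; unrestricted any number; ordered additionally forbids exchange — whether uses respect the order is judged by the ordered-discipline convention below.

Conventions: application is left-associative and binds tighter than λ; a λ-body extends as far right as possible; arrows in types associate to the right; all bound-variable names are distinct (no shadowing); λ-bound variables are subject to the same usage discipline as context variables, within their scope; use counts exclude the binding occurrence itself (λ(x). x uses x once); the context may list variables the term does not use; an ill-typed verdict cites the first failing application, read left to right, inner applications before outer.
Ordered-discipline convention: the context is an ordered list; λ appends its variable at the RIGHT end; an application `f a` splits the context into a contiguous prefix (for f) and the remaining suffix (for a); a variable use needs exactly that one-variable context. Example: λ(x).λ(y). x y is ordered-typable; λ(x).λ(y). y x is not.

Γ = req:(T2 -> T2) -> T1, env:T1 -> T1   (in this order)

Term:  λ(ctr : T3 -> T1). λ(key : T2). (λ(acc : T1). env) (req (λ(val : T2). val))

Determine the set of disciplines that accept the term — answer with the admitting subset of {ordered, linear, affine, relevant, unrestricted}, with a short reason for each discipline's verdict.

admitted in: affine, unrestricted
counts: req: 1×; env: 1×; ctr (λ-bound): 0×; key (λ-bound): 0×; acc (λ-bound): 0×; val (λ-bound): 1×
left-to-right use order: env, req, val
typing: well-typed — term : (T3 -> T1) -> T2 -> T1 -> T1
ordered ✗ (needs weakening: ctr, key, acc unused)
linear ✗ (needs weakening: ctr, key, acc unused)
affine ✓ (req, env, ctr, key, acc, val: no repeats, contraction unneeded)
relevant ✗ (needs weakening: ctr, key, acc unused)
unrestricted ✓ (type-checks ((T3 -> T1) -> T2 -> T1 -> T1) and nothing is barred)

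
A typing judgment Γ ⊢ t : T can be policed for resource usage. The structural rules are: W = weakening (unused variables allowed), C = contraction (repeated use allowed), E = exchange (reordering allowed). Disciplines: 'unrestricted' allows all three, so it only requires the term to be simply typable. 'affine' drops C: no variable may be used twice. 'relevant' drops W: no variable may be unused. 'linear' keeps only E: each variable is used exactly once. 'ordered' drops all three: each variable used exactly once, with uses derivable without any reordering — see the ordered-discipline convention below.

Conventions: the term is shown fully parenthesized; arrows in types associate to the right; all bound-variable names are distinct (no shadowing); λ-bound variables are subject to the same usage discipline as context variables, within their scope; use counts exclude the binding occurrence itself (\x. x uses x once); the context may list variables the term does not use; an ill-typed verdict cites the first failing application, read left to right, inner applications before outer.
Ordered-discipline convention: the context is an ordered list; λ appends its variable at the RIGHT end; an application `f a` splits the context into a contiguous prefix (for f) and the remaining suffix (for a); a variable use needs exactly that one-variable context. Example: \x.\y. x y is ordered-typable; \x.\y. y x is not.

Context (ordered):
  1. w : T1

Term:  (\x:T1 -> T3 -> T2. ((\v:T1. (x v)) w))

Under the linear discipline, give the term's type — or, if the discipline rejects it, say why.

term : (T1 -> T3 -> T2) -> T3 -> T2
variable uses: w=1; x (λ-bound)=1; v (λ-bound)=1
use order (left to right): x, v, w
typing: ✓ — (T1 -> T3 -> T2) -> T3 -> T2
summary: ordered ✗, linear ✓, affine ✓, relevant ✓, unrestricted ✓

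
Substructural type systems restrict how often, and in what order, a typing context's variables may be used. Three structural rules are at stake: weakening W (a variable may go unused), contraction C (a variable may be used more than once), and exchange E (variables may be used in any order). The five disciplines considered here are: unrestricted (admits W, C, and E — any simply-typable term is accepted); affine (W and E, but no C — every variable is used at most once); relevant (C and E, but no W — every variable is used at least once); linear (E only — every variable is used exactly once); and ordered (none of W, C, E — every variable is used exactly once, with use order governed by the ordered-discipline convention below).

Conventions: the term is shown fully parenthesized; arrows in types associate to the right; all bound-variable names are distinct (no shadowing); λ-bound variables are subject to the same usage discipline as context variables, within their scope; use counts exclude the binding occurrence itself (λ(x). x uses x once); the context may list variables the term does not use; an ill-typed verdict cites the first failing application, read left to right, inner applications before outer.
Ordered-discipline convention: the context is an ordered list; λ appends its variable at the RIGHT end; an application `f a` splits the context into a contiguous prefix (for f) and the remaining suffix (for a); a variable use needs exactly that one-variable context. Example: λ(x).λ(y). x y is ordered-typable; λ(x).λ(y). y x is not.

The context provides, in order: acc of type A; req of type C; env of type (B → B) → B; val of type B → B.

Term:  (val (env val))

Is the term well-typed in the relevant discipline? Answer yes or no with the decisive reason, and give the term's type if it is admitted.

no — needs weakening: acc, req unused
variable uses: acc: 0×, req: 0×, env: 1×, val: 2×
left-to-right use order: val, env, val
typing: well-typed — term : B
all disciplines: ordered ✗, linear ✗, affine ✗, relevant ✗, unrestricted ✓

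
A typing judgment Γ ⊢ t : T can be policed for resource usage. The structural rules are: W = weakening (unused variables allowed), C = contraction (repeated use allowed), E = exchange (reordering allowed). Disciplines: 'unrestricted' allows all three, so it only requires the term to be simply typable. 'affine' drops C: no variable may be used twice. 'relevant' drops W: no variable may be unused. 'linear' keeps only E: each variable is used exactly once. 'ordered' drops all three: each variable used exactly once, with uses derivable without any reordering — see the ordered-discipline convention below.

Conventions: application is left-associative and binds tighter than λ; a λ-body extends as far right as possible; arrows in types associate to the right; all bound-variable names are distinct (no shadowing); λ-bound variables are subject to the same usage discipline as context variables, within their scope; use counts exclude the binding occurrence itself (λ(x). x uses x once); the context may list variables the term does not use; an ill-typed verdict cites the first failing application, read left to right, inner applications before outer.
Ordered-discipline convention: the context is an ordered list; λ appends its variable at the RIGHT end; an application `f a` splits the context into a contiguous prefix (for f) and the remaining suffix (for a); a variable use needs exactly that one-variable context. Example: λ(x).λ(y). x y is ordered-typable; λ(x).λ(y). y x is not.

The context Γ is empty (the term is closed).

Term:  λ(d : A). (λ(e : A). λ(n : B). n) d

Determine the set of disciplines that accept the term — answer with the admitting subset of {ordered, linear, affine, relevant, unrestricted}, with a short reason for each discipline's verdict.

admitted in: affine, unrestricted
usage: d (λ-bound) ×1; e (λ-bound) ×0; n (λ-bound) ×1
uses in reading order: n, d
typing: well-typed — term : A -> B -> B
ordered: ✗ — unused: e — weakening required
linear: ✗ — unused: e — weakening required
affine: ✓ — at most one use each (d, e, n)
relevant: ✗ — unused: e — weakening required
unrestricted: ✓ — well-typed at A -> B -> B; no restrictions here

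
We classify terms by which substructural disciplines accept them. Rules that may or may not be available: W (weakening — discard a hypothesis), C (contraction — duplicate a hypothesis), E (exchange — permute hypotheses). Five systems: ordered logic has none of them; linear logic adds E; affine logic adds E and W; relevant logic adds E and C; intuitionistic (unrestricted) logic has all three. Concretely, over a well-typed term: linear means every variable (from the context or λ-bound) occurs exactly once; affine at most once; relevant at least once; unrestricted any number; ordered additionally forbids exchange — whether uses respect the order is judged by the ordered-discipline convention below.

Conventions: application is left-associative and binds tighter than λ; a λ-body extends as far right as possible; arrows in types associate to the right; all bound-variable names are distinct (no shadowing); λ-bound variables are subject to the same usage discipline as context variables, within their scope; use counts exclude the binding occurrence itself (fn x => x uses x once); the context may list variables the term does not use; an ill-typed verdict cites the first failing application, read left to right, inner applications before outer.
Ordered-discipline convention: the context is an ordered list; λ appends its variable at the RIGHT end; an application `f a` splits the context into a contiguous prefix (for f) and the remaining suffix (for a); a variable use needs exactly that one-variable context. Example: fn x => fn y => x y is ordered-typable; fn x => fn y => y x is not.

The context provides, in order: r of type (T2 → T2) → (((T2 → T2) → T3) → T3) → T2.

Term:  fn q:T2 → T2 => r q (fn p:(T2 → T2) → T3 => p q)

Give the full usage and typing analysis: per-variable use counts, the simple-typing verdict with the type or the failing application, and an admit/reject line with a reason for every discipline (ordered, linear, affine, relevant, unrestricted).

use counts: r ×1, q (λ-bound) ×2, p (λ-bound) ×1
order of uses: r, q, p, q
typing: ✓ — (T2 → T2) → T2
ordered ✗ (q ×2 used more than once (contraction))
linear ✗ (q ×2 used more than once (contraction))
affine ✗ (q ×2 used more than once (contraction))
relevant ✓ (r, q, p: all used, weakening unneeded)
unrestricted ✓ (well-typed at (T2 → T2) → T2; no restrictions here)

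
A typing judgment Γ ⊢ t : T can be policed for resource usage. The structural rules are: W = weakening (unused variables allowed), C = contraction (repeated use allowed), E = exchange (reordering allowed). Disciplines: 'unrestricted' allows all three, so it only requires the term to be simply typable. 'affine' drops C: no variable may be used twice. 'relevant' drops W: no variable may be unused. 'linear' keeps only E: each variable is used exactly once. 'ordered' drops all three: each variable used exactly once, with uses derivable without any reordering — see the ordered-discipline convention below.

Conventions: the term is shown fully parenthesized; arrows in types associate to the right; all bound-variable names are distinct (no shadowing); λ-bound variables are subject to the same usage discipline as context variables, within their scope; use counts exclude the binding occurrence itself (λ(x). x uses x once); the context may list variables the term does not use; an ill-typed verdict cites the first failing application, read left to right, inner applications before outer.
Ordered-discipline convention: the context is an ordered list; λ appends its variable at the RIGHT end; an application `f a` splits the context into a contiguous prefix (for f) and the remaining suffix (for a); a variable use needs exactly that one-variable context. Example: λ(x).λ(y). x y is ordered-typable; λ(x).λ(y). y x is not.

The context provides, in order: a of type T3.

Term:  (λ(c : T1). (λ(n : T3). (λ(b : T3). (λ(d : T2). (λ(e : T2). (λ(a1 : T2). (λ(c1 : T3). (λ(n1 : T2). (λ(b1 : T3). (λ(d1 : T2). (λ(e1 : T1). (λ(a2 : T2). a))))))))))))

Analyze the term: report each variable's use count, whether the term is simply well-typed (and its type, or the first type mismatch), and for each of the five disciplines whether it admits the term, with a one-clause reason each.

use counts: a=1, c [bound]=0, n [bound]=0, b [bound]=0, d [bound]=0, e [bound]=0, a1 [bound]=0, c1 [bound]=0, n1 [bound]=0, b1 [bound]=0, d1 [bound]=0, e1 [bound]=0, a2 [bound]=0
uses in reading order: a
typing: well-typed at T1 -> T3 -> T3 -> T2 -> T2 -> T2 -> T3 -> T2 -> T3 -> T2 -> T1 -> T2 -> T3
ordered: ✗, c, n, b, d, e, a1, c1, n1, b1, d1, e1, a2 left unused
linear: ✗, c, n, b, d, e, a1, c1, n1, b1, d1, e1, a2 left unused
affine: ✓, a, c, n, b, d, e, a1, c1, n1, b1, d1, e1, a2: no repeats, contraction unneeded
relevant: ✗, c, n, b, d, e, a1, c1, n1, b1, d1, e1, a2 left unused
unrestricted: ✓, typability at T1 -> T3 -> T3 -> T2 -> T2 -> T2 -> T3 -> T2 -> T3 -> T2 -> T1 -> T2 -> T3 is all that's needed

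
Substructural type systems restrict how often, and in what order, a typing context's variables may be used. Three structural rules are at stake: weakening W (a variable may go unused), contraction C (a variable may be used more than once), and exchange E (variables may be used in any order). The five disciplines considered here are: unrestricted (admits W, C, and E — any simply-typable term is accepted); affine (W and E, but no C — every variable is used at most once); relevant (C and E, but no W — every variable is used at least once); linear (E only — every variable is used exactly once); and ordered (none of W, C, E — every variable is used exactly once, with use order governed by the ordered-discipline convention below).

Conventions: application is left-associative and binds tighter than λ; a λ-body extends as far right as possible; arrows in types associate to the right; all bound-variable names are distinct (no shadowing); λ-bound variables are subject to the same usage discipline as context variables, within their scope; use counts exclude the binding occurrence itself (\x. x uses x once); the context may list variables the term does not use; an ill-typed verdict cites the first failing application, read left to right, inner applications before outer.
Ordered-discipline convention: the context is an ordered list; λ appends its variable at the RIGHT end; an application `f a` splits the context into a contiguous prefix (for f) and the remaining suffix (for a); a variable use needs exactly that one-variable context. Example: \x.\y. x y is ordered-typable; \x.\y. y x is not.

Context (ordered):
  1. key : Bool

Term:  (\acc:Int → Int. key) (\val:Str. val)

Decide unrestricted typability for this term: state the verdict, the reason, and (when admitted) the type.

no — the type mismatch rejects it
counts: key ×1, acc (bound) ×0, val (bound) ×1
left-to-right use order: key, val
typing: ill-typed: an argument Str → Str mismatches the expected Int → Int
all disciplines: ordered ✗; linear ✗; affine ✗; relevant ✗; unrestricted ✗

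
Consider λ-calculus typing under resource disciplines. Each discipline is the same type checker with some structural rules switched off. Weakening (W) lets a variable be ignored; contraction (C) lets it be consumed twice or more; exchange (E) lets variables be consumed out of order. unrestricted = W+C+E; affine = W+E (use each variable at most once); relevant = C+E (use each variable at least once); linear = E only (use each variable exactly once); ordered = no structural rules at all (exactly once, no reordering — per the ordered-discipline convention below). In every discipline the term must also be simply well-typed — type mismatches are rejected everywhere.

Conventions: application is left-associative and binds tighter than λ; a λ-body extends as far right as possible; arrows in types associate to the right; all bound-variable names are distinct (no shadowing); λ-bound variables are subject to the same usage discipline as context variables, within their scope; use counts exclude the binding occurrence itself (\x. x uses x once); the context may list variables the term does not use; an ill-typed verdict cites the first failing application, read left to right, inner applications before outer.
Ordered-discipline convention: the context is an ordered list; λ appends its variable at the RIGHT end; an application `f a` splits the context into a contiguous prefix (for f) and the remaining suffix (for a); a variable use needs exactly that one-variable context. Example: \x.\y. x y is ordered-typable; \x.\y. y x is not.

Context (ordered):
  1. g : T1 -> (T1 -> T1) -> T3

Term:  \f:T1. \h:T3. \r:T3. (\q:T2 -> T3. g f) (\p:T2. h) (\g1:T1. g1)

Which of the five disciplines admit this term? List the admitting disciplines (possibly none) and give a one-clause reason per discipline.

admitted by: affine, unrestricted
counts: g ×1; f [bound] ×1; h [bound] ×1; r [bound] ×0; q [bound] ×0; p [bound] ×0; g1 [bound] ×1
uses in reading order: g, f, h, g1
typing: well-typed at T1 -> T3 -> T3 -> T3
ordered ✗ (r, q, p never used (weakening))
linear ✗ (r, q, p never used (weakening))
affine ✓ (none of g, f, h, r, q, p, g1 used more than once)
relevant ✗ (r, q, p never used (weakening))
unrestricted ✓ (type-checks (T1 -> T3 -> T3 -> T3) and nothing is barred)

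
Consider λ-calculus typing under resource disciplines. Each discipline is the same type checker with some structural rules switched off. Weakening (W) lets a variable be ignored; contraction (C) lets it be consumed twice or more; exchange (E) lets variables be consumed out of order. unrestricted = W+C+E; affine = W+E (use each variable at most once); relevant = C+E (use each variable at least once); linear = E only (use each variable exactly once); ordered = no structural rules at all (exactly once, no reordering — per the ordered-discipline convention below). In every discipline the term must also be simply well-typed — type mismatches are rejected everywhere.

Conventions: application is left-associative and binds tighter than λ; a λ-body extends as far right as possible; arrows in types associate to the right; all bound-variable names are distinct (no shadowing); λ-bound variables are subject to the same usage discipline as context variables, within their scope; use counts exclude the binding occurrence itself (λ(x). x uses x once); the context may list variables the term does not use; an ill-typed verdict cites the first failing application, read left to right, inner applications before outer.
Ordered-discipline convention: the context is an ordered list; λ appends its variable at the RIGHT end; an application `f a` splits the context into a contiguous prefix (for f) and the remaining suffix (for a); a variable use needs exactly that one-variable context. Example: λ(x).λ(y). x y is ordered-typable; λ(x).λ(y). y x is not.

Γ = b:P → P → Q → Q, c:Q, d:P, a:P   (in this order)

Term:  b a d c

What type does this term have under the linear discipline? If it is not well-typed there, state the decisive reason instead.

term : Q
usage: b=1, c=1, d=1, a=1
use order (left to right): b, a, d, c
typing: the term checks, with type Q
per-discipline verdicts: ordered ✗ | linear ✓ | affine ✓ | relevant ✓ | unrestricted ✓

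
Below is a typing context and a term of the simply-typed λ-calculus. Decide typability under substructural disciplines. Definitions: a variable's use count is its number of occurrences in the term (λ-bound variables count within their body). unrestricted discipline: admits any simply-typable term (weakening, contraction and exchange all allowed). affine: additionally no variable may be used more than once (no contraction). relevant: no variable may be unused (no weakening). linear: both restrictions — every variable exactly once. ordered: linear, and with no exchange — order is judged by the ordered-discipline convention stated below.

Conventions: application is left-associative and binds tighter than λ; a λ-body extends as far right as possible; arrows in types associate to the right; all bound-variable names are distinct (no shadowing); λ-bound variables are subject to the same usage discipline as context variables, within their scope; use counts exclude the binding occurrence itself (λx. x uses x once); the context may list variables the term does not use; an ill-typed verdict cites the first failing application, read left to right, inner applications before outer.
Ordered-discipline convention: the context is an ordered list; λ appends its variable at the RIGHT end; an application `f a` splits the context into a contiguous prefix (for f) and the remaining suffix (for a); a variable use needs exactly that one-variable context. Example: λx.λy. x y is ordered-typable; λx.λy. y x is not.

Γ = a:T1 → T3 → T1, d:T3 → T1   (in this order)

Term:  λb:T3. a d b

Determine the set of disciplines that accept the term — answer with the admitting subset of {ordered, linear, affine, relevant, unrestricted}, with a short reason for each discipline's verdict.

admitting disciplines: none
use counts: a ×1; d ×1; b [bound] ×1
order of uses: a, d, b
typing: ill-typed: a function awaiting T1 gets T3 → T1
ordered ✗ (fails simple typing)
linear ✗ (a type mismatch blocks all five)
affine ✗ (the type mismatch rejects it)
relevant ✗ (not simply typable)
unrestricted ✗ (fails simple typing)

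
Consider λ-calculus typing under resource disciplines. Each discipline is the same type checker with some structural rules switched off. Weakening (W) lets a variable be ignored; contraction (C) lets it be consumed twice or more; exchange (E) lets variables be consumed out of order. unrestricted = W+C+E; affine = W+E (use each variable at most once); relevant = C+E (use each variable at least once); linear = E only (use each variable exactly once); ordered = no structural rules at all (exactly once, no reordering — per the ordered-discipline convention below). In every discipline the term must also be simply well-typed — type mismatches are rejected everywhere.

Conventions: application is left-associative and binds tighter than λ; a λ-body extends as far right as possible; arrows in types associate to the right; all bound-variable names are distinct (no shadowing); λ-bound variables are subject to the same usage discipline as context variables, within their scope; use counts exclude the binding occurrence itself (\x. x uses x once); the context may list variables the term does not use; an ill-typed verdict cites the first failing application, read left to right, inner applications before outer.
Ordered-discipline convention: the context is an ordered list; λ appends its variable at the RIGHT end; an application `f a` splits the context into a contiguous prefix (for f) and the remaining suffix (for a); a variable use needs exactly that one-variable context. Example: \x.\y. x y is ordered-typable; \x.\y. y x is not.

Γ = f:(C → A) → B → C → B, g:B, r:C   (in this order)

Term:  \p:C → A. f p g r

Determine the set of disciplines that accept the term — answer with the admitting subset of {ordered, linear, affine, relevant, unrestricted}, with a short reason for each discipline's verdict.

accepted by: linear, affine, relevant, unrestricted
usage: f: 1; g: 1; r: 1; p [bound]: 1
order of uses: f, p, g, r
typing: well-typed at (C → A) → B
ordered: ✗ — no ordered split (uses run f, p, g, r)
linear: ✓ — f, g, r, p: one use apiece
affine: ✓ — none of f, g, r, p used more than once
relevant: ✓ — none of f, g, r, p goes unused
unrestricted: ✓ — type-checks ((C → A) → B) and nothing is barred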